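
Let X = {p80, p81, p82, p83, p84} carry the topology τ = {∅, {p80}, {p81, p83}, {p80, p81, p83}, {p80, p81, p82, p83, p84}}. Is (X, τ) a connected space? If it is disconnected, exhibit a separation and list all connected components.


(X, τ) is connected.

Find clopen sets (U ∈ τ with X ∖ U ∈ τ):
  U = ∅, X ∖ U = {p80, p81, p82, p83, p84} — both open, so U is clopen.
  U = {p80, p81, p82, p83, p84}, X ∖ U = ∅ — both open, so U is clopen.
Only trivial clopens (∅ and X) exist, so (X, τ) is connected.
Compute connected components by grouping points that agree on all clopens:
  component: {p80, p81, p82, p83, p84}


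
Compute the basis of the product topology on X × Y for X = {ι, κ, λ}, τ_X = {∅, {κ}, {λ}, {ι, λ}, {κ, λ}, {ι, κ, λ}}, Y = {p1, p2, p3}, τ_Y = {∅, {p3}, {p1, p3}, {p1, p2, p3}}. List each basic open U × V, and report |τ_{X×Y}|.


Basis B = {∅ × ∅, {κ} × {p3}, {λ} × {p3}, {ι, λ} × {p3}, {κ} × {p1, p3}, {κ, λ} × {p3}, {λ} × {p1, p3}, {ι, κ, λ} × {p3}, {κ} × {p1, p2, p3}, {λ} × {p1, p2, p3}, {ι, λ} × {p1, p3}, {κ, λ} × {p1, p3}, {ι, λ} × {p1, p2, p3}, {ι, κ, λ} × {p1, p3}, {κ, λ} × {p1, p2, p3}, {ι, κ, λ} × {p1, p2, p3}}; |τ_{X×Y}| = 40.

Enumerate products U × V with U ∈ τ_X, V ∈ τ_Y (deduplicated):
  ∅ × ∅ = {} (∅)
  {κ} × {p3} = {(κ,p3)}
  {λ} × {p3} = {(λ,p3)}
  {ι, λ} × {p3} = {(ι,p3), (λ,p3)}
  {κ} × {p1, p3} = {(κ,p1), (κ,p3)}
  {κ, λ} × {p3} = {(κ,p3), (λ,p3)}
  {λ} × {p1, p3} = {(λ,p1), (λ,p3)}
  {ι, κ, λ} × {p3} = {(ι,p3), (κ,p3), (λ,p3)}
  {κ} × {p1, p2, p3} = {(κ,p1), (κ,p2), (κ,p3)}
  {λ} × {p1, p2, p3} = {(λ,p1), (λ,p2), (λ,p3)}
  {ι, λ} × {p1, p3} = {(ι,p1), (ι,p3), (λ,p1), (λ,p3)}
  {κ, λ} × {p1, p3} = {(κ,p1), (κ,p3), (λ,p1), (λ,p3)}
  {ι, λ} × {p1, p2, p3} = {(ι,p1), (ι,p2), (ι,p3), (λ,p1), (λ,p2), (λ,p3)}
  {ι, κ, λ} × {p1, p3} = {(ι,p1), (ι,p3), (κ,p1), (κ,p3), (λ,p1), (λ,p3)}
  {κ, λ} × {p1, p2, p3} = {(κ,p1), (κ,p2), (κ,p3), (λ,p1), (λ,p2), (λ,p3)}
  {ι, κ, λ} × {p1, p2, p3} = {(ι,p1), (ι,p2), (ι,p3), (κ,p1), (κ,p2), (κ,p3), (λ,p1), (λ,p2), (λ,p3)}
These 16 distinct sets form the basis B.
Close under arbitrary unions to get τ_{X×Y}; counting gives |τ_{X×Y}| = 40.


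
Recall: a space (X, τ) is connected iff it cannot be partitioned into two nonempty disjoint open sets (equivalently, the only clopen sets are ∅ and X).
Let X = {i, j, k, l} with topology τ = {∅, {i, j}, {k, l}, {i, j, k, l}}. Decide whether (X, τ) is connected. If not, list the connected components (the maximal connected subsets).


(X, τ) is disconnected; components = [{i, j}, {k, l}].

Find clopen sets (U ∈ τ with X ∖ U ∈ τ):
  U = ∅, X ∖ U = {i, j, k, l} — both open, so U is clopen.
  U = {i, j}, X ∖ U = {k, l} — both open, so U is clopen.
  U = {k, l}, X ∖ U = {i, j} — both open, so U is clopen.
  U = {i, j, k, l}, X ∖ U = ∅ — both open, so U is clopen.
Nontrivial clopen(s) exist: e.g. {k, l}. So (X, τ) is disconnected.
Compute connected components by grouping points that agree on all clopens:
  component: {i, j}
  component: {k, l}


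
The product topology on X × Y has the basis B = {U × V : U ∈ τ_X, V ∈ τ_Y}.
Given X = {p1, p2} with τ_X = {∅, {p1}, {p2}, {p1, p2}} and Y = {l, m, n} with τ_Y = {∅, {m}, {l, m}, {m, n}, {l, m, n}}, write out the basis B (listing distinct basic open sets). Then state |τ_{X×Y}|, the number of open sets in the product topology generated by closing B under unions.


Basis B = {∅ × ∅, {p1} × {m}, {p2} × {m}, {p1} × {l, m}, {p1} × {m, n}, {p1, p2} × {m}, {p2} × {l, m}, {p2} × {m, n}, {p1} × {l, m, n}, {p2} × {l, m, n}, {p1, p2} × {l, m}, {p1, p2} × {m, n}, {p1, p2} × {l, m, n}}; |τ_{X×Y}| = 25.

Enumerate products U × V with U ∈ τ_X, V ∈ τ_Y (deduplicated):
  ∅ × ∅ = {} (∅)
  {p1} × {m} = {(p1,m)}
  {p2} × {m} = {(p2,m)}
  {p1} × {l, m} = {(p1,l), (p1,m)}
  {p1} × {m, n} = {(p1,m), (p1,n)}
  {p1, p2} × {m} = {(p1,m), (p2,m)}
  {p2} × {l, m} = {(p2,l), (p2,m)}
  {p2} × {m, n} = {(p2,m), (p2,n)}
  {p1} × {l, m, n} = {(p1,l), (p1,m), (p1,n)}
  {p2} × {l, m, n} = {(p2,l), (p2,m), (p2,n)}
  {p1, p2} × {l, m} = {(p1,l), (p1,m), (p2,l), (p2,m)}
  {p1, p2} × {m, n} = {(p1,m), (p1,n), (p2,m), (p2,n)}
  {p1, p2} × {l, m, n} = {(p1,l), (p1,m), (p1,n), (p2,l), (p2,m), (p2,n)}
These 13 distinct sets form the basis B.
Close under arbitrary unions to get τ_{X×Y}; counting gives |τ_{X×Y}| = 25.


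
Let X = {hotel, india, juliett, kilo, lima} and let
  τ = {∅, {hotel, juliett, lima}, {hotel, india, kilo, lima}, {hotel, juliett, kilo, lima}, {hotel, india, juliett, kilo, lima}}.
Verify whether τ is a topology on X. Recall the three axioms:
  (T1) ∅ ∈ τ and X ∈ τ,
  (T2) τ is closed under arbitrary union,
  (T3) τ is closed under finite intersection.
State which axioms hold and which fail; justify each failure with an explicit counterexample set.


τ is NOT a topology on X.

Axiom (T1): ∅ ∈ τ? Yes; X ∈ τ? Yes.
Axiom (T2/T3): check pairwise unions and intersections of members of τ.
Counterexample for (T3): {hotel, juliett, lima} ∩ {hotel, india, kilo, lima} = {hotel, lima} ∉ τ. Therefore τ is NOT a topology.


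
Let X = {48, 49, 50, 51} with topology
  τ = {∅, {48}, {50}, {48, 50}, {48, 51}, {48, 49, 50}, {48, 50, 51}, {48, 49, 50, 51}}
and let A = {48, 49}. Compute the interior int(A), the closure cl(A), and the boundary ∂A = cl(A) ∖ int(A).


int(A) = {48}, cl(A) = {48, 49, 51}, ∂A = {49, 51}.

Closed sets in (X, τ) are complements of opens:
  closed(X, τ) = {∅, {49}, {51}, {49, 50}, {49, 51}, {48, 49, 51}, {49, 50, 51}, {48, 49, 50, 51}}.
int(A) = ⋃ {U ∈ τ : U ⊆ A}. Opens contained in A: ∅, {48}.
Taking the union of these: int(A) = {48}.
cl(A) = ⋂ {C closed : A ⊆ C}. Closed sets containing A: {48, 49, 51}, {48, 49, 50, 51}.
Intersecting these: cl(A) = {48, 49, 51}.
∂A = cl(A) ∖ int(A) = {48, 49, 51} ∖ {48} = {49, 51}.


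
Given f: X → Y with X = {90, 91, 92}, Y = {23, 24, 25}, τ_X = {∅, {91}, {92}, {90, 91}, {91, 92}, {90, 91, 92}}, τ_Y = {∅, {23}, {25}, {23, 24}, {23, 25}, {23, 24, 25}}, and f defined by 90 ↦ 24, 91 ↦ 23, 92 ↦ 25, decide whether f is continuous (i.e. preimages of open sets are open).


f IS continuous.

Compute f^{-1}(U) for each U ∈ τ_Y:
  U = ∅: f^{-1}(U) = ∅ ∈ τ_X ✓.
  U = {23}: f^{-1}(U) = {91} ∈ τ_X ✓.
  U = {25}: f^{-1}(U) = {92} ∈ τ_X ✓.
  U = {23, 24}: f^{-1}(U) = {90, 91} ∈ τ_X ✓.
  U = {23, 25}: f^{-1}(U) = {91, 92} ∈ τ_X ✓.
  U = {23, 24, 25}: f^{-1}(U) = {90, 91, 92} ∈ τ_X ✓.
Every preimage lies in τ_X, so f IS continuous.


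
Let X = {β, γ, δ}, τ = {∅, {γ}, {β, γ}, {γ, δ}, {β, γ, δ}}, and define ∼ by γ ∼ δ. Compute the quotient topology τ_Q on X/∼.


X/∼ = {[β], [γ=δ]}; |τ_Q| = 3.

Equivalence classes: [β], [γ=δ].
Quotient map π: X → X/∼ sends β ↦ [β], γ ↦ [γ=δ], δ ↦ [γ=δ].
For each subset V ⊆ X/∼, compute π^{-1}(V) ⊆ X and check whether π^{-1}(V) ∈ τ. V is open in τ_Q iff π^{-1}(V) ∈ τ.
  V = {}: π^{-1}(V) = ∅ ∈ τ ✓.
  V = {[β]}: π^{-1}(V) = {β} ∉ τ ✗.
  V = {[γ=δ]}: π^{-1}(V) = {γ, δ} ∈ τ ✓.
  V = {[β], [γ=δ]}: π^{-1}(V) = {β, γ, δ} ∈ τ ✓.
Open sets in the quotient: τ_Q = {{}, {[γ=δ]}, {[β], [γ=δ]}} (3 elements).


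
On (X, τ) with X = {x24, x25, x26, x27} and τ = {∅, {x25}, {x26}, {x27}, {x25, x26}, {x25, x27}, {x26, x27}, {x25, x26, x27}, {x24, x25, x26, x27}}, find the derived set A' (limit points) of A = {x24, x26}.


A' = {x24}

For each x ∈ X, list the open sets U ∈ τ with x ∈ U, then check whether U ∩ (A ∖ {x}) ≠ ∅ for every such U.
  x = x24: opens ∋ x are {x24, x25, x26, x27}; each meets A ∖ {x24}, so x IS a limit point.
  x = x25: open {x25} ∋ x has {x25} ∩ (A ∖ {x25}) = ∅, so x is NOT a limit point.
  x = x26: open {x26} ∋ x has {x26} ∩ (A ∖ {x26}) = ∅, so x is NOT a limit point.
  x = x27: open {x27} ∋ x has {x27} ∩ (A ∖ {x27}) = ∅, so x is NOT a limit point.
Collecting: A' = {x24}.


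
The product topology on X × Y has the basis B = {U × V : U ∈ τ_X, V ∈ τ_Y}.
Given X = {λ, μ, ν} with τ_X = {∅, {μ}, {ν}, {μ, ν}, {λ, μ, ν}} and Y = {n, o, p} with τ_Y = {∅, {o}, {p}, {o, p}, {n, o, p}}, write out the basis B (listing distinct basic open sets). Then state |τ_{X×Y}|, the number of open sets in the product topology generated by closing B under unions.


Basis B = {∅ × ∅, {μ} × {o}, {μ} × {p}, {ν} × {o}, {ν} × {p}, {μ} × {o, p}, {μ, ν} × {o}, {μ, ν} × {p}, {ν} × {o, p}, {λ, μ, ν} × {o}, {λ, μ, ν} × {p}, {μ} × {n, o, p}, {ν} × {n, o, p}, {μ, ν} × {o, p}, {λ, μ, ν} × {o, p}, {μ, ν} × {n, o, p}, {λ, μ, ν} × {n, o, p}}; |τ_{X×Y}| = 48.

Enumerate products U × V with U ∈ τ_X, V ∈ τ_Y (deduplicated):
  ∅ × ∅ = {} (∅)
  {μ} × {o} = {(μ,o)}
  {μ} × {p} = {(μ,p)}
  {ν} × {o} = {(ν,o)}
  {ν} × {p} = {(ν,p)}
  {μ} × {o, p} = {(μ,o), (μ,p)}
  {μ, ν} × {o} = {(μ,o), (ν,o)}
  {μ, ν} × {p} = {(μ,p), (ν,p)}
  {ν} × {o, p} = {(ν,o), (ν,p)}
  {λ, μ, ν} × {o} = {(λ,o), (μ,o), (ν,o)}
  {λ, μ, ν} × {p} = {(λ,p), (μ,p), (ν,p)}
  {μ} × {n, o, p} = {(μ,n), (μ,o), (μ,p)}
  {ν} × {n, o, p} = {(ν,n), (ν,o), (ν,p)}
  {μ, ν} × {o, p} = {(μ,o), (μ,p), (ν,o), (ν,p)}
  {λ, μ, ν} × {o, p} = {(λ,o), (λ,p), (μ,o), (μ,p), (ν,o), (ν,p)}
  {μ, ν} × {n, o, p} = {(μ,n), (μ,o), (μ,p), (ν,n), (ν,o), (ν,p)}
  {λ, μ, ν} × {n, o, p} = {(λ,n), (λ,o), (λ,p), (μ,n), (μ,o), (μ,p), (ν,n), (ν,o), (ν,p)}
These 17 distinct sets form the basis B.
Close under arbitrary unions to get τ_{X×Y}; counting gives |τ_{X×Y}| = 48.


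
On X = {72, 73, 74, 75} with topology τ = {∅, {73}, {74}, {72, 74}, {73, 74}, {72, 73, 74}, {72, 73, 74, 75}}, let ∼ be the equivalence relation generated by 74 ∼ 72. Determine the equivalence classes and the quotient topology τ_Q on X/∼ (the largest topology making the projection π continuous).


X/∼ = {[72=74], [73], [75]}; |τ_Q| = 5.

Equivalence classes: [72=74], [73], [75].
Quotient map π: X → X/∼ sends 72 ↦ [72=74], 73 ↦ [73], 74 ↦ [72=74], 75 ↦ [75].
For each subset V ⊆ X/∼, compute π^{-1}(V) ⊆ X and check whether π^{-1}(V) ∈ τ. V is open in τ_Q iff π^{-1}(V) ∈ τ.
  V = {}: π^{-1}(V) = ∅ ∈ τ ✓.
  V = {[72=74]}: π^{-1}(V) = {72, 74} ∈ τ ✓.
  V = {[73]}: π^{-1}(V) = {73} ∈ τ ✓.
  V = {[72=74], [73]}: π^{-1}(V) = {72, 73, 74} ∈ τ ✓.
  V = {[75]}: π^{-1}(V) = {75} ∉ τ ✗.
  V = {[72=74], [75]}: π^{-1}(V) = {72, 74, 75} ∉ τ ✗.
  V = {[73], [75]}: π^{-1}(V) = {73, 75} ∉ τ ✗.
  V = {[72=74], [73], [75]}: π^{-1}(V) = {72, 73, 74, 75} ∈ τ ✓.
Open sets in the quotient: τ_Q = {{}, {[72=74]}, {[73]}, {[72=74], [73]}, {[72=74], [73], [75]}} (5 elements).


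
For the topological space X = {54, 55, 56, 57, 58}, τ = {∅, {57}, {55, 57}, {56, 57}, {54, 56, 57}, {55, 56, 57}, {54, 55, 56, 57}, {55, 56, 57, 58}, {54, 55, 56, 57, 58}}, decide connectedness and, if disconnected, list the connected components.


(X, τ) is connected.

Find clopen sets (U ∈ τ with X ∖ U ∈ τ):
  U = ∅, X ∖ U = {54, 55, 56, 57, 58} — both open, so U is clopen.
  U = {54, 55, 56, 57, 58}, X ∖ U = ∅ — both open, so U is clopen.
Only trivial clopens (∅ and X) exist, so (X, τ) is connected.
Compute connected components by grouping points that agree on all clopens:
  component: {54, 55, 56, 57, 58}


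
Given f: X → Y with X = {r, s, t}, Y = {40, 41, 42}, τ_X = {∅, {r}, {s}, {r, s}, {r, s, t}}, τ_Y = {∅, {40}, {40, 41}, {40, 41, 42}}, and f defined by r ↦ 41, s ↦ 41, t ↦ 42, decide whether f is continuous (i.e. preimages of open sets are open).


f IS continuous.

Compute f^{-1}(U) for each U ∈ τ_Y:
  U = ∅: f^{-1}(U) = ∅ ∈ τ_X ✓.
  U = {40}: f^{-1}(U) = ∅ ∈ τ_X ✓.
  U = {40, 41}: f^{-1}(U) = {r, s} ∈ τ_X ✓.
  U = {40, 41, 42}: f^{-1}(U) = {r, s, t} ∈ τ_X ✓.
Every preimage lies in τ_X, so f IS continuous.


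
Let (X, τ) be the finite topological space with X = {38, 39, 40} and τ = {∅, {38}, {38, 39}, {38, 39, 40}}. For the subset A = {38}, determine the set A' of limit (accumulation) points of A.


A' = {39, 40}

For each x ∈ X, list the open sets U ∈ τ with x ∈ U, then check whether U ∩ (A ∖ {x}) ≠ ∅ for every such U.
  x = 38: open {38} ∋ x has {38} ∩ (A ∖ {38}) = ∅, so x is NOT a limit point.
  x = 39: opens ∋ x are {38, 39}, {38, 39, 40}; each meets A ∖ {39}, so x IS a limit point.
  x = 40: opens ∋ x are {38, 39, 40}; each meets A ∖ {40}, so x IS a limit point.
Collecting: A' = {39, 40}.


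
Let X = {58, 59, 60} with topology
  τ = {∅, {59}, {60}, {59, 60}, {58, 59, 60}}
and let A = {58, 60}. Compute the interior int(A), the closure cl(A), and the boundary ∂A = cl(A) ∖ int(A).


int(A) = {60}, cl(A) = {58, 60}, ∂A = {58}.

Closed sets in (X, τ) are complements of opens:
  closed(X, τ) = {∅, {58}, {58, 59}, {58, 60}, {58, 59, 60}}.
int(A) = ⋃ {U ∈ τ : U ⊆ A}. Opens contained in A: ∅, {60}.
Taking the union of these: int(A) = {60}.
cl(A) = ⋂ {C closed : A ⊆ C}. Closed sets containing A: {58, 60}, {58, 59, 60}.
Intersecting these: cl(A) = {58, 60}.
∂A = cl(A) ∖ int(A) = {58, 60} ∖ {60} = {58}.


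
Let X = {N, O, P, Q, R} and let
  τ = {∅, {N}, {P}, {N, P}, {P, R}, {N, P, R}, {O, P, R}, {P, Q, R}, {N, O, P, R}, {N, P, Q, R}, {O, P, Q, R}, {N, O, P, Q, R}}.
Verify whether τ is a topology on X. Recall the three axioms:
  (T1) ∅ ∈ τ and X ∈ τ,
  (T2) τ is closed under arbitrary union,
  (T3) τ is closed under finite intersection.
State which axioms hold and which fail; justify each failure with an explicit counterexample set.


τ IS a topology on X.

Axiom (T1): ∅ ∈ τ? Yes; X ∈ τ? Yes.
Axiom (T2/T3): check pairwise unions and intersections of members of τ.
All pairwise intersections and unions checked — each lies in τ. Therefore τ satisfies (T1), (T2), (T3): it IS a topology on X.


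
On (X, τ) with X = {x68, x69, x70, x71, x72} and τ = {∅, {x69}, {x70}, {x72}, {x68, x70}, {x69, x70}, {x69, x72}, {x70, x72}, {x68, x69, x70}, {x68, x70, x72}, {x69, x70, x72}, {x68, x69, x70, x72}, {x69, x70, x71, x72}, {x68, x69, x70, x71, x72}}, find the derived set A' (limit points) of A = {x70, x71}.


A' = {x68, x71}

For each x ∈ X, list the open sets U ∈ τ with x ∈ U, then check whether U ∩ (A ∖ {x}) ≠ ∅ for every such U.
  x = x68: opens ∋ x are {x68, x70}, {x68, x69, x70}, {x68, x70, x72}, {x68, x69, x70, x72}, {x68, x69, x70, x71, x72}; each meets A ∖ {x68}, so x IS a limit point.
  x = x69: open {x69} ∋ x has {x69} ∩ (A ∖ {x69}) = ∅, so x is NOT a limit point.
  x = x70: open {x70} ∋ x has {x70} ∩ (A ∖ {x70}) = ∅, so x is NOT a limit point.
  x = x71: opens ∋ x are {x69, x70, x71, x72}, {x68, x69, x70, x71, x72}; each meets A ∖ {x71}, so x IS a limit point.
  x = x72: open {x72} ∋ x has {x72} ∩ (A ∖ {x72}) = ∅, so x is NOT a limit point.
Collecting: A' = {x68, x71}.


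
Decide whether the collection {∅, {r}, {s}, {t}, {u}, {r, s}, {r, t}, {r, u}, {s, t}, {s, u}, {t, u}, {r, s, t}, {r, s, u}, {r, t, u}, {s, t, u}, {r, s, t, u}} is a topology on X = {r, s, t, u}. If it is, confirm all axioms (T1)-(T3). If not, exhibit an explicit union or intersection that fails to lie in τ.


τ IS a topology on X.

Axiom (T1): ∅ ∈ τ? Yes; X ∈ τ? Yes.
Axiom (T2/T3): check pairwise unions and intersections of members of τ.
All pairwise intersections and unions checked — each lies in τ. Therefore τ satisfies (T1), (T2), (T3): it IS a topology on X.


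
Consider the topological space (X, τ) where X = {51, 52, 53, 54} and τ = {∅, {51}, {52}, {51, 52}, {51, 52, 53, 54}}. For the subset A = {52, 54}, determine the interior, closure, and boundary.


int(A) = {52}, cl(A) = {52, 53, 54}, ∂A = {53, 54}.

Closed sets in (X, τ) are complements of opens:
  closed(X, τ) = {∅, {53, 54}, {51, 53, 54}, {52, 53, 54}, {51, 52, 53, 54}}.
int(A) = ⋃ {U ∈ τ : U ⊆ A}. Opens contained in A: ∅, {52}.
Taking the union of these: int(A) = {52}.
cl(A) = ⋂ {C closed : A ⊆ C}. Closed sets containing A: {52, 53, 54}, {51, 52, 53, 54}.
Intersecting these: cl(A) = {52, 53, 54}.
∂A = cl(A) ∖ int(A) = {52, 53, 54} ∖ {52} = {53, 54}.


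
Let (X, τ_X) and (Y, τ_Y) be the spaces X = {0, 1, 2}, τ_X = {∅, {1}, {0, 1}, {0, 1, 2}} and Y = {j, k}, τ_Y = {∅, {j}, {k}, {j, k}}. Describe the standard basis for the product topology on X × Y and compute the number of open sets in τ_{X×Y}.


Basis B = {∅ × ∅, {1} × {j}, {1} × {k}, {0, 1} × {j}, {0, 1} × {k}, {1} × {j, k}, {0, 1, 2} × {j}, {0, 1, 2} × {k}, {0, 1} × {j, k}, {0, 1, 2} × {j, k}}; |τ_{X×Y}| = 16.

Enumerate products U × V with U ∈ τ_X, V ∈ τ_Y (deduplicated):
  ∅ × ∅ = {} (∅)
  {1} × {j} = {(1,j)}
  {1} × {k} = {(1,k)}
  {0, 1} × {j} = {(0,j), (1,j)}
  {0, 1} × {k} = {(0,k), (1,k)}
  {1} × {j, k} = {(1,j), (1,k)}
  {0, 1, 2} × {j} = {(0,j), (1,j), (2,j)}
  {0, 1, 2} × {k} = {(0,k), (1,k), (2,k)}
  {0, 1} × {j, k} = {(0,j), (0,k), (1,j), (1,k)}
  {0, 1, 2} × {j, k} = {(0,j), (0,k), (1,j), (1,k), (2,j), (2,k)}
These 10 distinct sets form the basis B.
Close under arbitrary unions to get τ_{X×Y}; counting gives |τ_{X×Y}| = 16.


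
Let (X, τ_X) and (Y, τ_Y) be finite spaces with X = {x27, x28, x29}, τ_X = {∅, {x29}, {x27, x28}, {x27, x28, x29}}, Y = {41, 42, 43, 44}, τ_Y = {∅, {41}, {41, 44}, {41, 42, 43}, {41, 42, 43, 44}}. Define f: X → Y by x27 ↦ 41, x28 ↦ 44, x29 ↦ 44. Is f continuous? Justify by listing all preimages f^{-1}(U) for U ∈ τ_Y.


f is NOT continuous.

Compute f^{-1}(U) for each U ∈ τ_Y:
  U = ∅: f^{-1}(U) = ∅ ∈ τ_X ✓.
  U = {41}: f^{-1}(U) = {x27} ∉ τ_X ✗.
  U = {41, 44}: f^{-1}(U) = {x27, x28, x29} ∈ τ_X ✓.
  U = {41, 42, 43}: f^{-1}(U) = {x27} ∉ τ_X ✗.
  U = {41, 42, 43, 44}: f^{-1}(U) = {x27, x28, x29} ∈ τ_X ✓.
Found U = {41} with f^{-1}(U) = {x27} not in τ_X. Therefore f is NOT continuous.


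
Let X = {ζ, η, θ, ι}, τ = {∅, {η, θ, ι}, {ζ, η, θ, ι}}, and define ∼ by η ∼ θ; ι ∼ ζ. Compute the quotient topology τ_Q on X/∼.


X/∼ = {[ζ=ι], [η=θ]}; |τ_Q| = 2.

Equivalence classes: [ζ=ι], [η=θ].
Quotient map π: X → X/∼ sends ζ ↦ [ζ=ι], η ↦ [η=θ], θ ↦ [η=θ], ι ↦ [ζ=ι].
For each subset V ⊆ X/∼, compute π^{-1}(V) ⊆ X and check whether π^{-1}(V) ∈ τ. V is open in τ_Q iff π^{-1}(V) ∈ τ.
  V = {}: π^{-1}(V) = ∅ ∈ τ ✓.
  V = {[ζ=ι]}: π^{-1}(V) = {ζ, ι} ∉ τ ✗.
  V = {[η=θ]}: π^{-1}(V) = {η, θ} ∉ τ ✗.
  V = {[ζ=ι], [η=θ]}: π^{-1}(V) = {ζ, η, θ, ι} ∈ τ ✓.
Open sets in the quotient: τ_Q = {{}, {[ζ=ι], [η=θ]}} (2 elements).


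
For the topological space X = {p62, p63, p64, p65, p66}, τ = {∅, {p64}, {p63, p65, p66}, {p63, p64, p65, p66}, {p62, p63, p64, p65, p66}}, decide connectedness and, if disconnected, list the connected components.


(X, τ) is connected.

Find clopen sets (U ∈ τ with X ∖ U ∈ τ):
  U = ∅, X ∖ U = {p62, p63, p64, p65, p66} — both open, so U is clopen.
  U = {p62, p63, p64, p65, p66}, X ∖ U = ∅ — both open, so U is clopen.
Only trivial clopens (∅ and X) exist, so (X, τ) is connected.
Compute connected components by grouping points that agree on all clopens:
  component: {p62, p63, p64, p65, p66}


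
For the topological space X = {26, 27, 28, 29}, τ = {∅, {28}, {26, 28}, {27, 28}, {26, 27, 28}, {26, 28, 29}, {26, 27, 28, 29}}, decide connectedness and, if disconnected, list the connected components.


(X, τ) is connected.

Find clopen sets (U ∈ τ with X ∖ U ∈ τ):
  U = ∅, X ∖ U = {26, 27, 28, 29} — both open, so U is clopen.
  U = {26, 27, 28, 29}, X ∖ U = ∅ — both open, so U is clopen.
Only trivial clopens (∅ and X) exist, so (X, τ) is connected.
Compute connected components by grouping points that agree on all clopens:
  component: {26, 27, 28, 29}


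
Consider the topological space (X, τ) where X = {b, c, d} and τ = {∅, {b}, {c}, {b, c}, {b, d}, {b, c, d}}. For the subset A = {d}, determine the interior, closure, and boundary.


int(A) = ∅, cl(A) = {d}, ∂A = {d}.

Closed sets in (X, τ) are complements of opens:
  closed(X, τ) = {∅, {c}, {d}, {b, d}, {c, d}, {b, c, d}}.
int(A) = ⋃ {U ∈ τ : U ⊆ A}. Opens contained in A: ∅.
Taking the union of these: int(A) = ∅.
cl(A) = ⋂ {C closed : A ⊆ C}. Closed sets containing A: {d}, {b, d}, {c, d}, {b, c, d}.
Intersecting these: cl(A) = {d}.
∂A = cl(A) ∖ int(A) = {d} ∖ ∅ = {d}.


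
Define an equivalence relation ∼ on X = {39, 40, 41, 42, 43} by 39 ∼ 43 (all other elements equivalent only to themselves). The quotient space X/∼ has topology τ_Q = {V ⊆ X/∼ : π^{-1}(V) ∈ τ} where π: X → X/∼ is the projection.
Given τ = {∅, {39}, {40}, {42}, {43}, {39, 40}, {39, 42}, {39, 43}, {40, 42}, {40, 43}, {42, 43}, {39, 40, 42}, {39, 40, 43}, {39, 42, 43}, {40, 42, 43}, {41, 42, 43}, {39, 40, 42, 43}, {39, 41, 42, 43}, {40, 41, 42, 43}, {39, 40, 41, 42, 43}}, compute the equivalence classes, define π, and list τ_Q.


X/∼ = {[39=43], [40], [41], [42]}; |τ_Q| = 10.

Equivalence classes: [39=43], [40], [41], [42].
Quotient map π: X → X/∼ sends 39 ↦ [39=43], 40 ↦ [40], 41 ↦ [41], 42 ↦ [42], 43 ↦ [39=43].
For each subset V ⊆ X/∼, compute π^{-1}(V) ⊆ X and check whether π^{-1}(V) ∈ τ. V is open in τ_Q iff π^{-1}(V) ∈ τ.
  V = {}: π^{-1}(V) = ∅ ∈ τ ✓.
  V = {[39=43]}: π^{-1}(V) = {39, 43} ∈ τ ✓.
  V = {[40]}: π^{-1}(V) = {40} ∈ τ ✓.
  V = {[39=43], [40]}: π^{-1}(V) = {39, 40, 43} ∈ τ ✓.
  V = {[41]}: π^{-1}(V) = {41} ∉ τ ✗.
  V = {[39=43], [41]}: π^{-1}(V) = {39, 41, 43} ∉ τ ✗.
  V = {[40], [41]}: π^{-1}(V) = {40, 41} ∉ τ ✗.
  V = {[39=43], [40], [41]}: π^{-1}(V) = {39, 40, 41, 43} ∉ τ ✗.
  V = {[42]}: π^{-1}(V) = {42} ∈ τ ✓.
  V = {[39=43], [42]}: π^{-1}(V) = {39, 42, 43} ∈ τ ✓.
  V = {[40], [42]}: π^{-1}(V) = {40, 42} ∈ τ ✓.
  V = {[39=43], [40], [42]}: π^{-1}(V) = {39, 40, 42, 43} ∈ τ ✓.
  V = {[41], [42]}: π^{-1}(V) = {41, 42} ∉ τ ✗.
  V = {[39=43], [41], [42]}: π^{-1}(V) = {39, 41, 42, 43} ∈ τ ✓.
  V = {[40], [41], [42]}: π^{-1}(V) = {40, 41, 42} ∉ τ ✗.
  V = {[39=43], [40], [41], [42]}: π^{-1}(V) = {39, 40, 41, 42, 43} ∈ τ ✓.
Open sets in the quotient: τ_Q = {{}, {[39=43]}, {[40]}, {[39=43], [40]}, {[42]}, {[39=43], [42]}, {[40], [42]}, {[39=43], [40], [42]}, {[39=43], [41], [42]}, {[39=43], [40], [41], [42]}} (10 elements).


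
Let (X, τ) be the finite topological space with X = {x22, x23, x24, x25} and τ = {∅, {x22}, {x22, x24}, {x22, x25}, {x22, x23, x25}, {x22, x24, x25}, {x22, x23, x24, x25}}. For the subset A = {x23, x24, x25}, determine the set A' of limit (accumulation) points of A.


A' = {x23}

For each x ∈ X, list the open sets U ∈ τ with x ∈ U, then check whether U ∩ (A ∖ {x}) ≠ ∅ for every such U.
  x = x22: open {x22} ∋ x has {x22} ∩ (A ∖ {x22}) = ∅, so x is NOT a limit point.
  x = x23: opens ∋ x are {x22, x23, x25}, {x22, x23, x24, x25}; each meets A ∖ {x23}, so x IS a limit point.
  x = x24: open {x22, x24} ∋ x has {x22, x24} ∩ (A ∖ {x24}) = ∅, so x is NOT a limit point.
  x = x25: open {x22, x25} ∋ x has {x22, x25} ∩ (A ∖ {x25}) = ∅, so x is NOT a limit point.
Collecting: A' = {x23}.


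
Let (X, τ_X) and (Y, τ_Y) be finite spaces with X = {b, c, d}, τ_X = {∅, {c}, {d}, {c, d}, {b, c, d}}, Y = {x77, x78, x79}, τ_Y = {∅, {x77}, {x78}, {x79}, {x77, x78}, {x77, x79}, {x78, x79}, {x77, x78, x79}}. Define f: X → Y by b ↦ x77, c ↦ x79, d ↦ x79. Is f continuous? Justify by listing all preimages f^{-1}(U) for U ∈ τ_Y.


f is NOT continuous.

Compute f^{-1}(U) for each U ∈ τ_Y:
  U = ∅: f^{-1}(U) = ∅ ∈ τ_X ✓.
  U = {x77}: f^{-1}(U) = {b} ∉ τ_X ✗.
  U = {x78}: f^{-1}(U) = ∅ ∈ τ_X ✓.
  U = {x79}: f^{-1}(U) = {c, d} ∈ τ_X ✓.
  U = {x77, x78}: f^{-1}(U) = {b} ∉ τ_X ✗.
  U = {x77, x79}: f^{-1}(U) = {b, c, d} ∈ τ_X ✓.
  U = {x78, x79}: f^{-1}(U) = {c, d} ∈ τ_X ✓.
  U = {x77, x78, x79}: f^{-1}(U) = {b, c, d} ∈ τ_X ✓.
Found U = {x77} with f^{-1}(U) = {b} not in τ_X. Therefore f is NOT continuous.


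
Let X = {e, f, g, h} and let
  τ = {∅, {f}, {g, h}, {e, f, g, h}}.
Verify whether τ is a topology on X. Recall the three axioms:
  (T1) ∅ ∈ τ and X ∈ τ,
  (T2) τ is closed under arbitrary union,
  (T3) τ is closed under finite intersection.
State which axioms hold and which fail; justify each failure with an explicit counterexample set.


τ is NOT a topology on X.

Axiom (T1): ∅ ∈ τ? Yes; X ∈ τ? Yes.
Axiom (T2/T3): check pairwise unions and intersections of members of τ.
Counterexample for (T2): {f} ∪ {g, h} = {f, g, h} ∉ τ. Therefore τ is NOT a topology.


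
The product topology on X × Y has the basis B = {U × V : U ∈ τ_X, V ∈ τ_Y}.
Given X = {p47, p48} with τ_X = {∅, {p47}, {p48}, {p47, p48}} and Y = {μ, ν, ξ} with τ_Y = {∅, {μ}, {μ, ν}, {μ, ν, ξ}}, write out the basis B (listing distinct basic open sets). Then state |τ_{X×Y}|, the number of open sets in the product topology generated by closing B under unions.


Basis B = {∅ × ∅, {p47} × {μ}, {p48} × {μ}, {p47} × {μ, ν}, {p47, p48} × {μ}, {p48} × {μ, ν}, {p47} × {μ, ν, ξ}, {p48} × {μ, ν, ξ}, {p47, p48} × {μ, ν}, {p47, p48} × {μ, ν, ξ}}; |τ_{X×Y}| = 16.

Enumerate products U × V with U ∈ τ_X, V ∈ τ_Y (deduplicated):
  ∅ × ∅ = {} (∅)
  {p47} × {μ} = {(p47,μ)}
  {p48} × {μ} = {(p48,μ)}
  {p47} × {μ, ν} = {(p47,μ), (p47,ν)}
  {p47, p48} × {μ} = {(p47,μ), (p48,μ)}
  {p48} × {μ, ν} = {(p48,μ), (p48,ν)}
  {p47} × {μ, ν, ξ} = {(p47,μ), (p47,ν), (p47,ξ)}
  {p48} × {μ, ν, ξ} = {(p48,μ), (p48,ν), (p48,ξ)}
  {p47, p48} × {μ, ν} = {(p47,μ), (p47,ν), (p48,μ), (p48,ν)}
  {p47, p48} × {μ, ν, ξ} = {(p47,μ), (p47,ν), (p47,ξ), (p48,μ), (p48,ν), (p48,ξ)}
These 10 distinct sets form the basis B.
Close under arbitrary unions to get τ_{X×Y}; counting gives |τ_{X×Y}| = 16.


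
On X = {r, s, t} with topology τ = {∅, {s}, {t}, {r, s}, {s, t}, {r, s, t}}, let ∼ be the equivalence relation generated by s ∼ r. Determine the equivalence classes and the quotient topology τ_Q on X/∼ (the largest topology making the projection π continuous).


X/∼ = {[r=s], [t]}; |τ_Q| = 4.

Equivalence classes: [r=s], [t].
Quotient map π: X → X/∼ sends r ↦ [r=s], s ↦ [r=s], t ↦ [t].
For each subset V ⊆ X/∼, compute π^{-1}(V) ⊆ X and check whether π^{-1}(V) ∈ τ. V is open in τ_Q iff π^{-1}(V) ∈ τ.
  V = {}: π^{-1}(V) = ∅ ∈ τ ✓.
  V = {[r=s]}: π^{-1}(V) = {r, s} ∈ τ ✓.
  V = {[t]}: π^{-1}(V) = {t} ∈ τ ✓.
  V = {[r=s], [t]}: π^{-1}(V) = {r, s, t} ∈ τ ✓.
Open sets in the quotient: τ_Q = {{}, {[r=s]}, {[t]}, {[r=s], [t]}} (4 elements).


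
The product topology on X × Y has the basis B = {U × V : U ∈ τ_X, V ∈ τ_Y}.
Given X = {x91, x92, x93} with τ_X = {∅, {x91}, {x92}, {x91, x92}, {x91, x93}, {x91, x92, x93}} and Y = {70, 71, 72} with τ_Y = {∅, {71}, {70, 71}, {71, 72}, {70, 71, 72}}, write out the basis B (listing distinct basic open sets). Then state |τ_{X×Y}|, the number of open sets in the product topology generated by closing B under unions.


Basis B = {∅ × ∅, {x91} × {71}, {x92} × {71}, {x91} × {70, 71}, {x91} × {71, 72}, {x91, x92} × {71}, {x91, x93} × {71}, {x92} × {70, 71}, {x92} × {71, 72}, {x91} × {70, 71, 72}, {x91, x92, x93} × {71}, {x92} × {70, 71, 72}, {x91, x92} × {70, 71}, {x91, x93} × {70, 71}, {x91, x92} × {71, 72}, {x91, x93} × {71, 72}, {x91, x92} × {70, 71, 72}, {x91, x93} × {70, 71, 72}, {x91, x92, x93} × {70, 71}, {x91, x92, x93} × {71, 72}, {x91, x92, x93} × {70, 71, 72}}; |τ_{X×Y}| = 70.

Enumerate products U × V with U ∈ τ_X, V ∈ τ_Y (deduplicated):
  ∅ × ∅ = {} (∅)
  {x91} × {71} = {(x91,71)}
  {x92} × {71} = {(x92,71)}
  {x91} × {70, 71} = {(x91,70), (x91,71)}
  {x91} × {71, 72} = {(x91,71), (x91,72)}
  {x91, x92} × {71} = {(x91,71), (x92,71)}
  {x91, x93} × {71} = {(x91,71), (x93,71)}
  {x92} × {70, 71} = {(x92,70), (x92,71)}
  {x92} × {71, 72} = {(x92,71), (x92,72)}
  {x91} × {70, 71, 72} = {(x91,70), (x91,71), (x91,72)}
  {x91, x92, x93} × {71} = {(x91,71), (x92,71), (x93,71)}
  {x92} × {70, 71, 72} = {(x92,70), (x92,71), (x92,72)}
  {x91, x92} × {70, 71} = {(x91,70), (x91,71), (x92,70), (x92,71)}
  {x91, x93} × {70, 71} = {(x91,70), (x91,71), (x93,70), (x93,71)}
  {x91, x92} × {71, 72} = {(x91,71), (x91,72), (x92,71), (x92,72)}
  {x91, x93} × {71, 72} = {(x91,71), (x91,72), (x93,71), (x93,72)}
  {x91, x92} × {70, 71, 72} = {(x91,70), (x91,71), (x91,72), (x92,70), (x92,71), (x92,72)}
  {x91, x93} × {70, 71, 72} = {(x91,70), (x91,71), (x91,72), (x93,70), (x93,71), (x93,72)}
  {x91, x92, x93} × {70, 71} = {(x91,70), (x91,71), (x92,70), (x92,71), (x93,70), (x93,71)}
  {x91, x92, x93} × {71, 72} = {(x91,71), (x91,72), (x92,71), (x92,72), (x93,71), (x93,72)}
  {x91, x92, x93} × {70, 71, 72} = {(x91,70), (x91,71), (x91,72), (x92,70), (x92,71), (x92,72), (x93,70), (x93,71), (x93,72)}
These 21 distinct sets form the basis B.
Close under arbitrary unions to get τ_{X×Y}; counting gives |τ_{X×Y}| = 70.


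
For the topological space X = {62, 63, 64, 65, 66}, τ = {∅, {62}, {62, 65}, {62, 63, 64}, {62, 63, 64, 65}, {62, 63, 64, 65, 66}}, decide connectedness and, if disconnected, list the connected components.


(X, τ) is connected.

Find clopen sets (U ∈ τ with X ∖ U ∈ τ):
  U = ∅, X ∖ U = {62, 63, 64, 65, 66} — both open, so U is clopen.
  U = {62, 63, 64, 65, 66}, X ∖ U = ∅ — both open, so U is clopen.
Only trivial clopens (∅ and X) exist, so (X, τ) is connected.
Compute connected components by grouping points that agree on all clopens:
  component: {62, 63, 64, 65, 66}


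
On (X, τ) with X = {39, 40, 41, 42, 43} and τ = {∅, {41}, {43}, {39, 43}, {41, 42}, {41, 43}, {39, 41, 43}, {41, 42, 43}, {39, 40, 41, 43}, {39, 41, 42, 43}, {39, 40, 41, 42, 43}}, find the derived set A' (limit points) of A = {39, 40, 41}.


A' = {40, 42}

For each x ∈ X, list the open sets U ∈ τ with x ∈ U, then check whether U ∩ (A ∖ {x}) ≠ ∅ for every such U.
  x = 39: open {39, 43} ∋ x has {39, 43} ∩ (A ∖ {39}) = ∅, so x is NOT a limit point.
  x = 40: opens ∋ x are {39, 40, 41, 43}, {39, 40, 41, 42, 43}; each meets A ∖ {40}, so x IS a limit point.
  x = 41: open {41} ∋ x has {41} ∩ (A ∖ {41}) = ∅, so x is NOT a limit point.
  x = 42: opens ∋ x are {41, 42}, {41, 42, 43}, {39, 41, 42, 43}, {39, 40, 41, 42, 43}; each meets A ∖ {42}, so x IS a limit point.
  x = 43: open {43} ∋ x has {43} ∩ (A ∖ {43}) = ∅, so x is NOT a limit point.
Collecting: A' = {40, 42}.


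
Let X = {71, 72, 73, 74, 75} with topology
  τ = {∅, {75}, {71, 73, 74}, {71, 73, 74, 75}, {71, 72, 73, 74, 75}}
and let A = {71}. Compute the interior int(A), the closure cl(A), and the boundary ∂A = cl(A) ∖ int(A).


int(A) = ∅, cl(A) = {71, 72, 73, 74}, ∂A = {71, 72, 73, 74}.

Closed sets in (X, τ) are complements of opens:
  closed(X, τ) = {∅, {72}, {72, 75}, {71, 72, 73, 74}, {71, 72, 73, 74, 75}}.
int(A) = ⋃ {U ∈ τ : U ⊆ A}. Opens contained in A: ∅.
Taking the union of these: int(A) = ∅.
cl(A) = ⋂ {C closed : A ⊆ C}. Closed sets containing A: {71, 72, 73, 74}, {71, 72, 73, 74, 75}.
Intersecting these: cl(A) = {71, 72, 73, 74}.
∂A = cl(A) ∖ int(A) = {71, 72, 73, 74} ∖ ∅ = {71, 72, 73, 74}.


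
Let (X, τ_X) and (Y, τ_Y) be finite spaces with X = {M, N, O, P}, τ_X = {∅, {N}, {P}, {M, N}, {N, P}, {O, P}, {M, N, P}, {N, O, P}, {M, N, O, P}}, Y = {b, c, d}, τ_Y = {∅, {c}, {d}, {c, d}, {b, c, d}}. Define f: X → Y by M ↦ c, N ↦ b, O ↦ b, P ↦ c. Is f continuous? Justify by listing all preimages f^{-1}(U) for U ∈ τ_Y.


f is NOT continuous.

Compute f^{-1}(U) for each U ∈ τ_Y:
  U = ∅: f^{-1}(U) = ∅ ∈ τ_X ✓.
  U = {c}: f^{-1}(U) = {M, P} ∉ τ_X ✗.
  U = {d}: f^{-1}(U) = ∅ ∈ τ_X ✓.
  U = {c, d}: f^{-1}(U) = {M, P} ∉ τ_X ✗.
  U = {b, c, d}: f^{-1}(U) = {M, N, O, P} ∈ τ_X ✓.
Found U = {c} with f^{-1}(U) = {M, P} not in τ_X. Therefore f is NOT continuous.


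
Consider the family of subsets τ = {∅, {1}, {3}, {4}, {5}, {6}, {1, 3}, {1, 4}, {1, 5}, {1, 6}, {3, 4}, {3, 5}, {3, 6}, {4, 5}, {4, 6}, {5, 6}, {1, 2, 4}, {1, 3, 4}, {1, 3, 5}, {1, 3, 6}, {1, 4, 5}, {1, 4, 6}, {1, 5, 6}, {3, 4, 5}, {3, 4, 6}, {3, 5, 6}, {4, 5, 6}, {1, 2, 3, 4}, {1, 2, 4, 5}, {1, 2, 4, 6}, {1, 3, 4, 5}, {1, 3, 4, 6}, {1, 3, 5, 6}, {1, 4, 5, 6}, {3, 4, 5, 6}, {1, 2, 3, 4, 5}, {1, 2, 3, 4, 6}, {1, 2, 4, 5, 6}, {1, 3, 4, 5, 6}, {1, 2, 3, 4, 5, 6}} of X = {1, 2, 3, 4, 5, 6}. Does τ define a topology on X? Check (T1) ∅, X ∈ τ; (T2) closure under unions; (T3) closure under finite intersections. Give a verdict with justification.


τ IS a topology on X.

Axiom (T1): ∅ ∈ τ? Yes; X ∈ τ? Yes.
Axiom (T2/T3): check pairwise unions and intersections of members of τ.
All pairwise intersections and unions checked — each lies in τ. Therefore τ satisfies (T1), (T2), (T3): it IS a topology on X.


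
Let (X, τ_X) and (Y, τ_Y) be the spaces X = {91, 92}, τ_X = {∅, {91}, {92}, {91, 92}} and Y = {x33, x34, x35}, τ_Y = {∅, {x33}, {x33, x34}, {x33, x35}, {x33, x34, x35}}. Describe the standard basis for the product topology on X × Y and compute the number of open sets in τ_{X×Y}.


Basis B = {∅ × ∅, {91} × {x33}, {92} × {x33}, {91} × {x33, x34}, {91} × {x33, x35}, {91, 92} × {x33}, {92} × {x33, x34}, {92} × {x33, x35}, {91} × {x33, x34, x35}, {92} × {x33, x34, x35}, {91, 92} × {x33, x34}, {91, 92} × {x33, x35}, {91, 92} × {x33, x34, x35}}; |τ_{X×Y}| = 25.

Enumerate products U × V with U ∈ τ_X, V ∈ τ_Y (deduplicated):
  ∅ × ∅ = {} (∅)
  {91} × {x33} = {(91,x33)}
  {92} × {x33} = {(92,x33)}
  {91} × {x33, x34} = {(91,x33), (91,x34)}
  {91} × {x33, x35} = {(91,x33), (91,x35)}
  {91, 92} × {x33} = {(91,x33), (92,x33)}
  {92} × {x33, x34} = {(92,x33), (92,x34)}
  {92} × {x33, x35} = {(92,x33), (92,x35)}
  {91} × {x33, x34, x35} = {(91,x33), (91,x34), (91,x35)}
  {92} × {x33, x34, x35} = {(92,x33), (92,x34), (92,x35)}
  {91, 92} × {x33, x34} = {(91,x33), (91,x34), (92,x33), (92,x34)}
  {91, 92} × {x33, x35} = {(91,x33), (91,x35), (92,x33), (92,x35)}
  {91, 92} × {x33, x34, x35} = {(91,x33), (91,x34), (91,x35), (92,x33), (92,x34), (92,x35)}
These 13 distinct sets form the basis B.
Close under arbitrary unions to get τ_{X×Y}; counting gives |τ_{X×Y}| = 25.


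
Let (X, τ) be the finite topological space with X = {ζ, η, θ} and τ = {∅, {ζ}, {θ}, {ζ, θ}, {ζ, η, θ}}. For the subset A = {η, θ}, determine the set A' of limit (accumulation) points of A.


A' = {η}

For each x ∈ X, list the open sets U ∈ τ with x ∈ U, then check whether U ∩ (A ∖ {x}) ≠ ∅ for every such U.
  x = ζ: open {ζ} ∋ x has {ζ} ∩ (A ∖ {ζ}) = ∅, so x is NOT a limit point.
  x = η: opens ∋ x are {ζ, η, θ}; each meets A ∖ {η}, so x IS a limit point.
  x = θ: open {θ} ∋ x has {θ} ∩ (A ∖ {θ}) = ∅, so x is NOT a limit point.
Collecting: A' = {η}.


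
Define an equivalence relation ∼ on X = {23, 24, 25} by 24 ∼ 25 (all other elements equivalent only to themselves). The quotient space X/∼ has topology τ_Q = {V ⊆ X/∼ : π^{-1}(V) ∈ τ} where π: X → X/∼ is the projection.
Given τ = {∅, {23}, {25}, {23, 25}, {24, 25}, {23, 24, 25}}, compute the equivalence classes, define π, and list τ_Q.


X/∼ = {[23], [24=25]}; |τ_Q| = 4.

Equivalence classes: [23], [24=25].
Quotient map π: X → X/∼ sends 23 ↦ [23], 24 ↦ [24=25], 25 ↦ [24=25].
For each subset V ⊆ X/∼, compute π^{-1}(V) ⊆ X and check whether π^{-1}(V) ∈ τ. V is open in τ_Q iff π^{-1}(V) ∈ τ.
  V = {}: π^{-1}(V) = ∅ ∈ τ ✓.
  V = {[23]}: π^{-1}(V) = {23} ∈ τ ✓.
  V = {[24=25]}: π^{-1}(V) = {24, 25} ∈ τ ✓.
  V = {[23], [24=25]}: π^{-1}(V) = {23, 24, 25} ∈ τ ✓.
Open sets in the quotient: τ_Q = {{}, {[23]}, {[24=25]}, {[23], [24=25]}} (4 elements).


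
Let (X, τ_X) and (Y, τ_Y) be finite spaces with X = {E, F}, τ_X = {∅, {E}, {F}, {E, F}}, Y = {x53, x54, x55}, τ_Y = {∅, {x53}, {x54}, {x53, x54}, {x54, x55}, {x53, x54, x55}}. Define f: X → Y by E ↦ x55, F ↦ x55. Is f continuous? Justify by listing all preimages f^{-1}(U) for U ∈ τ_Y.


f IS continuous.

Compute f^{-1}(U) for each U ∈ τ_Y:
  U = ∅: f^{-1}(U) = ∅ ∈ τ_X ✓.
  U = {x53}: f^{-1}(U) = ∅ ∈ τ_X ✓.
  U = {x54}: f^{-1}(U) = ∅ ∈ τ_X ✓.
  U = {x53, x54}: f^{-1}(U) = ∅ ∈ τ_X ✓.
  U = {x54, x55}: f^{-1}(U) = {E, F} ∈ τ_X ✓.
  U = {x53, x54, x55}: f^{-1}(U) = {E, F} ∈ τ_X ✓.
Every preimage lies in τ_X, so f IS continuous.


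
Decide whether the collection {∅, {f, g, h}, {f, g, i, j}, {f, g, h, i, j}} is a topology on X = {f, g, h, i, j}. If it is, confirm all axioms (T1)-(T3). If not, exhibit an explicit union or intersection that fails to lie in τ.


τ is NOT a topology on X.

Axiom (T1): ∅ ∈ τ? Yes; X ∈ τ? Yes.
Axiom (T2/T3): check pairwise unions and intersections of members of τ.
Counterexample for (T3): {f, g, h} ∩ {f, g, i, j} = {f, g} ∉ τ. Therefore τ is NOT a topology.


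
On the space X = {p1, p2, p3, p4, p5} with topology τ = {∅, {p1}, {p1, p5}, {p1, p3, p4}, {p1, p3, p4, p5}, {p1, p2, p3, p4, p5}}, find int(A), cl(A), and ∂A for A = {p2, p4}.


int(A) = ∅, cl(A) = {p2, p3, p4}, ∂A = {p2, p3, p4}.

Closed sets in (X, τ) are complements of opens:
  closed(X, τ) = {∅, {p2}, {p2, p5}, {p2, p3, p4}, {p2, p3, p4, p5}, {p1, p2, p3, p4, p5}}.
int(A) = ⋃ {U ∈ τ : U ⊆ A}. Opens contained in A: ∅.
Taking the union of these: int(A) = ∅.
cl(A) = ⋂ {C closed : A ⊆ C}. Closed sets containing A: {p2, p3, p4}, {p2, p3, p4, p5}, {p1, p2, p3, p4, p5}.
Intersecting these: cl(A) = {p2, p3, p4}.
∂A = cl(A) ∖ int(A) = {p2, p3, p4} ∖ ∅ = {p2, p3, p4}.


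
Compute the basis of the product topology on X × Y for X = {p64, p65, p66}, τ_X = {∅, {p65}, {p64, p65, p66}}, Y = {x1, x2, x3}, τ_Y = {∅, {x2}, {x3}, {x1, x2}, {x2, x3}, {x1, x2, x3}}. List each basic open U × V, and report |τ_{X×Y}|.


Basis B = {∅ × ∅, {p65} × {x2}, {p65} × {x3}, {p65} × {x1, x2}, {p65} × {x2, x3}, {p64, p65, p66} × {x2}, {p64, p65, p66} × {x3}, {p65} × {x1, x2, x3}, {p64, p65, p66} × {x1, x2}, {p64, p65, p66} × {x2, x3}, {p64, p65, p66} × {x1, x2, x3}}; |τ_{X×Y}| = 18.

Enumerate products U × V with U ∈ τ_X, V ∈ τ_Y (deduplicated):
  ∅ × ∅ = {} (∅)
  {p65} × {x2} = {(p65,x2)}
  {p65} × {x3} = {(p65,x3)}
  {p65} × {x1, x2} = {(p65,x1), (p65,x2)}
  {p65} × {x2, x3} = {(p65,x2), (p65,x3)}
  {p64, p65, p66} × {x2} = {(p64,x2), (p65,x2), (p66,x2)}
  {p64, p65, p66} × {x3} = {(p64,x3), (p65,x3), (p66,x3)}
  {p65} × {x1, x2, x3} = {(p65,x1), (p65,x2), (p65,x3)}
  {p64, p65, p66} × {x1, x2} = {(p64,x1), (p64,x2), (p65,x1), (p65,x2), (p66,x1), (p66,x2)}
  {p64, p65, p66} × {x2, x3} = {(p64,x2), (p64,x3), (p65,x2), (p65,x3), (p66,x2), (p66,x3)}
  {p64, p65, p66} × {x1, x2, x3} = {(p64,x1), (p64,x2), (p64,x3), (p65,x1), (p65,x2), (p65,x3), (p66,x1), (p66,x2), (p66,x3)}
These 11 distinct sets form the basis B.
Close under arbitrary unions to get τ_{X×Y}; counting gives |τ_{X×Y}| = 18.


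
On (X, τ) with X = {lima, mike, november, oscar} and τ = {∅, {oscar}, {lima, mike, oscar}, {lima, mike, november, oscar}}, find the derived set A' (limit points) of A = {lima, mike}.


A' = {lima, mike, november}

For each x ∈ X, list the open sets U ∈ τ with x ∈ U, then check whether U ∩ (A ∖ {x}) ≠ ∅ for every such U.
  x = lima: opens ∋ x are {lima, mike, oscar}, {lima, mike, november, oscar}; each meets A ∖ {lima}, so x IS a limit point.
  x = mike: opens ∋ x are {lima, mike, oscar}, {lima, mike, november, oscar}; each meets A ∖ {mike}, so x IS a limit point.
  x = november: opens ∋ x are {lima, mike, november, oscar}; each meets A ∖ {november}, so x IS a limit point.
  x = oscar: open {oscar} ∋ x has {oscar} ∩ (A ∖ {oscar}) = ∅, so x is NOT a limit point.
Collecting: A' = {lima, mike, november}.
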